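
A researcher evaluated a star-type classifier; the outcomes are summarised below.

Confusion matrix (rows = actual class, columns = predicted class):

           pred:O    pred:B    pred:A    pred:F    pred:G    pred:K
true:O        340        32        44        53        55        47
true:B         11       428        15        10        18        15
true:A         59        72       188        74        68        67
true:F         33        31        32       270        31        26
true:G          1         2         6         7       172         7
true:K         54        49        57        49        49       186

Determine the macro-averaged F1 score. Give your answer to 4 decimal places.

0.5838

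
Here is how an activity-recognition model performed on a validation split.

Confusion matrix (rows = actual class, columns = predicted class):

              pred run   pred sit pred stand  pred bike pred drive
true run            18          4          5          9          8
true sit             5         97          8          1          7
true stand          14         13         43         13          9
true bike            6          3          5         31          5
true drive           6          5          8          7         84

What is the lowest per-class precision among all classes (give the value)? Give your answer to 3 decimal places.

Per-class precision (TP/(TP+FP)):
  run: TP=18, FP=5+14+6+6=31 → 18/49 = 0.3673
  sit: TP=97, FP=4+13+3+5=25 → 97/122 = 0.7951
  stand: TP=43, FP=5+8+5+8=26 → 43/69 = 0.6232
  bike: TP=31, FP=9+1+13+7=30 → 31/61 = 0.5082
  drive: TP=84, FP=8+7+9+5=29 → 84/113 = 0.7434
Lowest is class 'run' with precision = 0.367.

0.367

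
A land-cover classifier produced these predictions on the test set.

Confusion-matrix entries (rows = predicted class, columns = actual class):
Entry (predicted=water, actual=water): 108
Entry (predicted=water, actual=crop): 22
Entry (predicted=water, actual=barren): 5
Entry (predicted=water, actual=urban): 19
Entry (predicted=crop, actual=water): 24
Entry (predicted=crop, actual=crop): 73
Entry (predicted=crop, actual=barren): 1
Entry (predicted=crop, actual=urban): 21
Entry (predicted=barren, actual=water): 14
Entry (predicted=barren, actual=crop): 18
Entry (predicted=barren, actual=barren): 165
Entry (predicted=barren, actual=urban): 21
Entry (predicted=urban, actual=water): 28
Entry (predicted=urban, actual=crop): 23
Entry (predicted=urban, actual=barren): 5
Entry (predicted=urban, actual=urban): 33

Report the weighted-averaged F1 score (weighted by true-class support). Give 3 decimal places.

Per-class F1 score (2·TP/(2·TP+FP+FN)):
  water: TP=108, FP=22+5+19=46, FN=24+14+28=66 → 216/328 = 0.6585
  crop: TP=73, FP=24+1+21=46, FN=22+18+23=63 → 146/255 = 0.5725
  barren: TP=165, FP=14+18+21=53, FN=5+1+5=11 → 330/394 = 0.8376
  urban: TP=33, FP=28+23+5=56, FN=19+21+21=61 → 66/183 = 0.3607
Weighted-F1 score = Σ (supportᵢ/N)·F1 scoreᵢ with N=580: (174/580)·0.6585 + (136/580)·0.5725 + (176/580)·0.8376 + (94/580)·0.3607 = 0.644

0.644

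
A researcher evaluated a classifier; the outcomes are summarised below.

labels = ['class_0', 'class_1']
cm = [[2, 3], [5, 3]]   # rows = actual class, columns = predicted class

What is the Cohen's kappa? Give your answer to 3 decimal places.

Observed agreement pₒ = trace/N = 5/13 = 0.3846
Expected agreement pₑ = Σ (rowᵢ·colᵢ)/N² = (5·7 + 8·6)/13² = 0.4911
κ = (pₒ − pₑ)/(1 − pₑ) = (0.3846 − 0.4911)/(1 − 0.4911) = -0.209

-0.209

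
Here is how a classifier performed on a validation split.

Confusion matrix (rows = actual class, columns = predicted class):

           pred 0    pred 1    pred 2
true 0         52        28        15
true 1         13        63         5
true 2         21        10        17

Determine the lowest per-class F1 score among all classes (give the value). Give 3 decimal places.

0.400

Per-class F1 score (2·TP/(2·TP+FP+FN)):
  0: TP=52, FP=13+21=34, FN=28+15=43 → 104/181 = 0.5746
  1: TP=63, FP=28+10=38, FN=13+5=18 → 126/182 = 0.6923
  2: TP=17, FP=15+5=20, FN=21+10=31 → 34/85 = 0.4000
Lowest is class '2' with F1 score = 0.400.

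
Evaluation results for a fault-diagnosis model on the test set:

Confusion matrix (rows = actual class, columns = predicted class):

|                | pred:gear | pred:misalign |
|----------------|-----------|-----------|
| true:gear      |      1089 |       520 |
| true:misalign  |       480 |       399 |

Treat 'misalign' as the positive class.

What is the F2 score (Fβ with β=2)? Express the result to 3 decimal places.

0.450

Fβ = (1+β²)·TP / ((1+β²)·TP + β²·FN + FP), with β²=4
= 5·399 / (5·399 + 4·480 + 520) = 0.450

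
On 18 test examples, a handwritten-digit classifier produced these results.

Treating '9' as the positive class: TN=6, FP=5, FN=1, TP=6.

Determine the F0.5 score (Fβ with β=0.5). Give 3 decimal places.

Fβ = (1+β²)·TP / ((1+β²)·TP + β²·FN + FP), with β²=1/4
= 1.25·6 / (1.25·6 + 0.25·1 + 5) = 0.588

0.588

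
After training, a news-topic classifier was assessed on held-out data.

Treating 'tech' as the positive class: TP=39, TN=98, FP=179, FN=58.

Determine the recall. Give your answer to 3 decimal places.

0.402

Recall = TP/(TP+FN) = 39/(39+58) = 39/97 = 0.402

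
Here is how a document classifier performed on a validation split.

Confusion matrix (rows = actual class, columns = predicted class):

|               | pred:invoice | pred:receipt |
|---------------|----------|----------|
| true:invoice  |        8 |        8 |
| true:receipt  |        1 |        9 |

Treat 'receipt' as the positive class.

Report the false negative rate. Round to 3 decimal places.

FNR = FN/(FN+TP) = 1/(1+9) = 0.100

0.100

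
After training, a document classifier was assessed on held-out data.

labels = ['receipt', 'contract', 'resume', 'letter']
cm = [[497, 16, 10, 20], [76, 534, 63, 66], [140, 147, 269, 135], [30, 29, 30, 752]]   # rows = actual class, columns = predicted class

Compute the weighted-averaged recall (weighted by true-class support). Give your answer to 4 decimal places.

0.7292

Per-class recall (TP/(TP+FN)):
  receipt: TP=497, FN=16+10+20=46 → 497/543 = 0.91529
  contract: TP=534, FN=76+63+66=205 → 534/739 = 0.72260
  resume: TP=269, FN=140+147+135=422 → 269/691 = 0.38929
  letter: TP=752, FN=30+29+30=89 → 752/841 = 0.89417
Weighted-recall = Σ (supportᵢ/N)·recallᵢ with N=2814: (543/2814)·0.91529 + (739/2814)·0.72260 + (691/2814)·0.38929 + (841/2814)·0.89417 = 0.7292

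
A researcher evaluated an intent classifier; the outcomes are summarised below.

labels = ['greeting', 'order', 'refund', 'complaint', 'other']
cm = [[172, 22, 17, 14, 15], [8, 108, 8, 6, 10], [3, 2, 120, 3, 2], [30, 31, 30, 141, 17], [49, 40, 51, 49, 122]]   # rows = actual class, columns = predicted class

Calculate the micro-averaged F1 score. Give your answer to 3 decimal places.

Micro-averaging pools counts across classes: ΣTP=663, ΣFP=407, ΣFN=407.
Micro-F1 score = 2·TP/(2·TP+FP+FN) on pooled counts = 0.620 (equals overall accuracy in single-label multiclass).

0.620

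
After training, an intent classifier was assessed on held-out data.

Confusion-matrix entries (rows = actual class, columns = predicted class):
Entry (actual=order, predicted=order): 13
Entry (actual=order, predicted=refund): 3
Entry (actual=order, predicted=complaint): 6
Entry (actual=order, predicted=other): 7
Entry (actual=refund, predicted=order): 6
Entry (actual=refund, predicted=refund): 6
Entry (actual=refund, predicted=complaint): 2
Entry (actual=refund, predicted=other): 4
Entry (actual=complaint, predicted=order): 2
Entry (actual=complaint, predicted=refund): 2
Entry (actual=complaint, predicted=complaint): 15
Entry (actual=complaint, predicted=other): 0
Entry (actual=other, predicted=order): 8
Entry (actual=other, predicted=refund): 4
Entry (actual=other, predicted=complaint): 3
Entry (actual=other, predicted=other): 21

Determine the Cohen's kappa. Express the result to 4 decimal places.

Observed agreement pₒ = trace/N = 55/102 = 0.53922
Expected agreement pₑ = Σ (rowᵢ·colᵢ)/N² = (29·29 + 18·15 + 19·26 + 36·32)/102² = 0.26499
κ = (pₒ − pₑ)/(1 − pₑ) = (0.53922 − 0.26499)/(1 − 0.26499) = 0.3731

0.3731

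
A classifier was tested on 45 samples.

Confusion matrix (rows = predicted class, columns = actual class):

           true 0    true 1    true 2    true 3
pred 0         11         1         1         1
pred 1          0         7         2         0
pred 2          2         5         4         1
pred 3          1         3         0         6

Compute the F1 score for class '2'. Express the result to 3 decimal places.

F1 score = 2·TP/(2·TP+FP+FN).
2: TP=4, FP=2+5+1=8, FN=1+2+0=3 → 8/19 = 0.4211

0.421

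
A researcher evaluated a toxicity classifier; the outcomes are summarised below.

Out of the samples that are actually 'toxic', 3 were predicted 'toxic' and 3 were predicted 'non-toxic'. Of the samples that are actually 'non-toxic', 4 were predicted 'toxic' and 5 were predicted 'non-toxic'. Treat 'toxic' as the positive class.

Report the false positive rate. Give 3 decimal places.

0.444

FPR = FP/(FP+TN) = 4/(4+5) = 0.444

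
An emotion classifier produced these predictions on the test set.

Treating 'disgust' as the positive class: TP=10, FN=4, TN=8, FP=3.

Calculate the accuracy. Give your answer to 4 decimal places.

Accuracy = (TP+TN)/N = (10+8)/25 = 0.7200

0.7200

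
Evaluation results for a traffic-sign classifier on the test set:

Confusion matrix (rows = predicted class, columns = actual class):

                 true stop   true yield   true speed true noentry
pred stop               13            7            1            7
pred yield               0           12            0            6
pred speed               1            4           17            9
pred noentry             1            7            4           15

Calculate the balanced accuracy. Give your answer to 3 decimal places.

0.611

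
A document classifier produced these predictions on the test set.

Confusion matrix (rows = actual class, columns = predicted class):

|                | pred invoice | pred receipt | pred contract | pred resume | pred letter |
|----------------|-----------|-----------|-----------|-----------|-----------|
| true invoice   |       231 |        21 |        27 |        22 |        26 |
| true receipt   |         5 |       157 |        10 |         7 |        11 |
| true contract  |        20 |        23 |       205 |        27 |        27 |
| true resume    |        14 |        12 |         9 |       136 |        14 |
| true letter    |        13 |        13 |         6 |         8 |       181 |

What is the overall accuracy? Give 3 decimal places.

0.743

Accuracy = trace / total = (231+157+205+136+181=910) / 1225 = 910/1225 = 0.743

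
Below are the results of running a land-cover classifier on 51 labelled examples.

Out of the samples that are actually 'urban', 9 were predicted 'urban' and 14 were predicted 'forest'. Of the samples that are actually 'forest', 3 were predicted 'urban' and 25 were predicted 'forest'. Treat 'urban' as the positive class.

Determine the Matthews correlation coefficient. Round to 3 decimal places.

MCC = (TP·TN − FP·FN) / √((TP+FP)(TP+FN)(TN+FP)(TN+FN))
Numerator = 9·25 − 3·14 = 183
Denominator = √(12·23·28·39) = √301392 = 548.9918
MCC = 183 / 548.9918 = 0.333

0.333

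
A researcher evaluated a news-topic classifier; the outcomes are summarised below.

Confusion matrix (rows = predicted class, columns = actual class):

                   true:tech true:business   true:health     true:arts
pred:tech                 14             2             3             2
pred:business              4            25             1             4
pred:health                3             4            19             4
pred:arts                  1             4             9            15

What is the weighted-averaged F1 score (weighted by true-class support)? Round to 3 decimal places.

Per-class F1 score (2·TP/(2·TP+FP+FN)):
  tech: TP=14, FP=2+3+2=7, FN=4+3+1=8 → 28/43 = 0.6512
  business: TP=25, FP=4+1+4=9, FN=2+4+4=10 → 50/69 = 0.7246
  health: TP=19, FP=3+4+4=11, FN=3+1+9=13 → 38/62 = 0.6129
  arts: TP=15, FP=1+4+9=14, FN=2+4+4=10 → 30/54 = 0.5556
Weighted-F1 score = Σ (supportᵢ/N)·F1 scoreᵢ with N=114: (22/114)·0.6512 + (35/114)·0.7246 + (32/114)·0.6129 + (25/114)·0.5556 = 0.642

0.642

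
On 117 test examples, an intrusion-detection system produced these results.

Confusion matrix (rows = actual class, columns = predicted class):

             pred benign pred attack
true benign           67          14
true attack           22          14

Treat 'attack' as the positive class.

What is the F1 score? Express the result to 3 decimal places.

0.438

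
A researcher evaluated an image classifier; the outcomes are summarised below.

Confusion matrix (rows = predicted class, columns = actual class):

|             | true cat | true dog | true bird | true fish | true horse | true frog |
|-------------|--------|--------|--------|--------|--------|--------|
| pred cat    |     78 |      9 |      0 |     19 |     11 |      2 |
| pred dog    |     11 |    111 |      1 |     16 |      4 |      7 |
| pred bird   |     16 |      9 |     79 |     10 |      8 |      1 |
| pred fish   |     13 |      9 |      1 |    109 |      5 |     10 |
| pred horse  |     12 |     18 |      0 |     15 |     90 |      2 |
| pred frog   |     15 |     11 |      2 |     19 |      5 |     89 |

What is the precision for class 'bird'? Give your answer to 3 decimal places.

0.642

Take TP from the diagonal, FP from the rest of the 'bird' prediction marginal, FN from the rest of the 'bird' actual marginal.
precision = TP/(TP+FP).
bird: TP=79, FP=16+9+10+8+1=44 → 79/123 = 0.6423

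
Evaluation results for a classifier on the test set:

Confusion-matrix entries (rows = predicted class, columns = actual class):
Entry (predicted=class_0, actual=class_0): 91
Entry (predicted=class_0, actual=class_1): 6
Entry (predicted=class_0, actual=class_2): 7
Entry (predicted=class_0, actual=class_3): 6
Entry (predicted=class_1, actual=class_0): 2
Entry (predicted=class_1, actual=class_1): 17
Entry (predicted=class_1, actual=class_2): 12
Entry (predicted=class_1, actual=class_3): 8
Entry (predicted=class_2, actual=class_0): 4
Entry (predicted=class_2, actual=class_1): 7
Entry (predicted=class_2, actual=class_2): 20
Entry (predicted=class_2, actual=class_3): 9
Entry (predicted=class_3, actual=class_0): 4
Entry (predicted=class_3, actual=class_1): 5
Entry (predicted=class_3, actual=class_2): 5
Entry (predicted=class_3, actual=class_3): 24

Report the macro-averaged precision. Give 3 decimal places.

0.599

Per-class precision (TP/(TP+FP)):
  class_0: TP=91, FP=6+7+6=19 → 91/110 = 0.8273
  class_1: TP=17, FP=2+12+8=22 → 17/39 = 0.4359
  class_2: TP=20, FP=4+7+9=20 → 20/40 = 0.5000
  class_3: TP=24, FP=4+5+5=14 → 24/38 = 0.6316
Macro-precision = mean = (0.8273 + 0.4359 + 0.5000 + 0.6316) / 4 = 0.599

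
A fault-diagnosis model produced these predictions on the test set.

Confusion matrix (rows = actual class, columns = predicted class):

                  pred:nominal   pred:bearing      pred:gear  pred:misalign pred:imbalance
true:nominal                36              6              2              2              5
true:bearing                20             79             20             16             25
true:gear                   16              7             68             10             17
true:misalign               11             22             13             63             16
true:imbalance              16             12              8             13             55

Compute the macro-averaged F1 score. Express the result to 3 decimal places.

0.534

Per-class F1 score (2·TP/(2·TP+FP+FN)):
  nominal: TP=36, FP=20+16+11+16=63, FN=6+2+2+5=15 → 72/150 = 0.4800
  bearing: TP=79, FP=6+7+22+12=47, FN=20+20+16+25=81 → 158/286 = 0.5524
  gear: TP=68, FP=2+20+13+8=43, FN=16+7+10+17=50 → 136/229 = 0.5939
  misalign: TP=63, FP=2+16+10+13=41, FN=11+22+13+16=62 → 126/229 = 0.5502
  imbalance: TP=55, FP=5+25+17+16=63, FN=16+12+8+13=49 → 110/222 = 0.4955
Macro-F1 score = mean = (0.4800 + 0.5524 + 0.5939 + 0.5502 + 0.4955) / 5 = 0.534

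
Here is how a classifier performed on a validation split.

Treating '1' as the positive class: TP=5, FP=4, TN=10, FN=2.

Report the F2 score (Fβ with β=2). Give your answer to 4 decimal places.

Fβ = (1+β²)·TP / ((1+β²)·TP + β²·FN + FP), with β²=4
= 5·5 / (5·5 + 4·2 + 4) = 0.6757

0.6757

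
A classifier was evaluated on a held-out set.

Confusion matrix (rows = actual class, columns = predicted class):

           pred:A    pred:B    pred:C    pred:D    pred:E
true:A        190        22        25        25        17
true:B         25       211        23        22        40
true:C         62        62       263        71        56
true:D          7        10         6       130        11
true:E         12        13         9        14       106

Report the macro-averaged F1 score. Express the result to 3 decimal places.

Per-class F1 score (2·TP/(2·TP+FP+FN)):
  A: TP=190, FP=25+62+7+12=106, FN=22+25+25+17=89 → 380/575 = 0.6609
  B: TP=211, FP=22+62+10+13=107, FN=25+23+22+40=110 → 422/639 = 0.6604
  C: TP=263, FP=25+23+6+9=63, FN=62+62+71+56=251 → 526/840 = 0.6262
  D: TP=130, FP=25+22+71+14=132, FN=7+10+6+11=34 → 260/426 = 0.6103
  E: TP=106, FP=17+40+56+11=124, FN=12+13+9+14=48 → 212/384 = 0.5521
Macro-F1 score = mean = (0.6609 + 0.6604 + 0.6262 + 0.6103 + 0.5521) / 5 = 0.622

0.622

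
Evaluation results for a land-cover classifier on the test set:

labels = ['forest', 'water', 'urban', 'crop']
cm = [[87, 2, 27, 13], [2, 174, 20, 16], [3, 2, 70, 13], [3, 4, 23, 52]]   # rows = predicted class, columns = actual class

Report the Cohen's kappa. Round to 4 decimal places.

Observed agreement pₒ = trace/N = 383/511 = 0.74951
Expected agreement pₑ = Σ (rowᵢ·colᵢ)/N² = (95·129 + 182·212 + 140·88 + 94·82)/511² = 0.27140
κ = (pₒ − pₑ)/(1 − pₑ) = (0.74951 − 0.27140)/(1 − 0.27140) = 0.6562

0.6562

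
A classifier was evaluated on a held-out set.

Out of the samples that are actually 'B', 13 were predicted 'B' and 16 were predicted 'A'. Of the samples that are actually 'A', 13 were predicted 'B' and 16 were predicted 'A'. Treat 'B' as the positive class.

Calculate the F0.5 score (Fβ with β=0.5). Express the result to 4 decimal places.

Fβ = (1+β²)·TP / ((1+β²)·TP + β²·FN + FP), with β²=1/4
= 1.25·13 / (1.25·13 + 0.25·16 + 13) = 0.4887

0.4887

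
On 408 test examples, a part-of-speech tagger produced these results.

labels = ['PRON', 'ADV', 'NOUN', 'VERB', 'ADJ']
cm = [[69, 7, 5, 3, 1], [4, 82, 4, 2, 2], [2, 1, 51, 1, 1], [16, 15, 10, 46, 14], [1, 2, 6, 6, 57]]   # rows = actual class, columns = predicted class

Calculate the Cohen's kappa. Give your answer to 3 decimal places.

Observed agreement pₒ = trace/N = 305/408 = 0.7475
Expected agreement pₑ = Σ (rowᵢ·colᵢ)/N² = (85·92 + 94·107 + 56·76 + 101·58 + 72·75)/408² = 0.2006
κ = (pₒ − pₑ)/(1 − pₑ) = (0.7475 − 0.2006)/(1 − 0.2006) = 0.684

0.684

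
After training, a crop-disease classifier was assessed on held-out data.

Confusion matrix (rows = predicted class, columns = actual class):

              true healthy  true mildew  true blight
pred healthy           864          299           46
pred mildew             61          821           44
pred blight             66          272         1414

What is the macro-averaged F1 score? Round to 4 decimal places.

Per-class F1 score (2·TP/(2·TP+FP+FN)):
  healthy: TP=864, FP=299+46=345, FN=61+66=127 → 1728/2200 = 0.78545
  mildew: TP=821, FP=61+44=105, FN=299+272=571 → 1642/2318 = 0.70837
  blight: TP=1414, FP=66+272=338, FN=46+44=90 → 2828/3256 = 0.86855
Macro-F1 score = mean = (0.78545 + 0.70837 + 0.86855) / 3 = 0.7875

0.7875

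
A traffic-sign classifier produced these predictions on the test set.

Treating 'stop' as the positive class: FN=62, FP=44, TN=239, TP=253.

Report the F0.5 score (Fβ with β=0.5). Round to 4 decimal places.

0.8417

Fβ = (1+β²)·TP / ((1+β²)·TP + β²·FN + FP), with β²=1/4
= 1.25·253 / (1.25·253 + 0.25·62 + 44) = 0.8417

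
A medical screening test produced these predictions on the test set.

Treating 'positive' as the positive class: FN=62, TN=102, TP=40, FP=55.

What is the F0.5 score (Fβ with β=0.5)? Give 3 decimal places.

0.415

Fβ = (1+β²)·TP / ((1+β²)·TP + β²·FN + FP), with β²=1/4
= 1.25·40 / (1.25·40 + 0.25·62 + 55) = 0.415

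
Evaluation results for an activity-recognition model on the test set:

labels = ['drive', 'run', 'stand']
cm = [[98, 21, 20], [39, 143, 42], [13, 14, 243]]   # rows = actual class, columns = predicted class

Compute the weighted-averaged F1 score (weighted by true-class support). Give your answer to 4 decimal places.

0.7612

Per-class F1 score (2·TP/(2·TP+FP+FN)):
  drive: TP=98, FP=39+13=52, FN=21+20=41 → 196/289 = 0.67820
  run: TP=143, FP=21+14=35, FN=39+42=81 → 286/402 = 0.71144
  stand: TP=243, FP=20+42=62, FN=13+14=27 → 486/575 = 0.84522
Weighted-F1 score = Σ (supportᵢ/N)·F1 scoreᵢ with N=633: (139/633)·0.67820 + (224/633)·0.71144 + (270/633)·0.84522 = 0.7612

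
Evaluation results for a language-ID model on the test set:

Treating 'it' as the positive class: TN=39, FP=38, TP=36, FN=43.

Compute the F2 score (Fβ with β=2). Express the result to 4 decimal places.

0.4615

Fβ = (1+β²)·TP / ((1+β²)·TP + β²·FN + FP), with β²=4
= 5·36 / (5·36 + 4·43 + 38) = 0.4615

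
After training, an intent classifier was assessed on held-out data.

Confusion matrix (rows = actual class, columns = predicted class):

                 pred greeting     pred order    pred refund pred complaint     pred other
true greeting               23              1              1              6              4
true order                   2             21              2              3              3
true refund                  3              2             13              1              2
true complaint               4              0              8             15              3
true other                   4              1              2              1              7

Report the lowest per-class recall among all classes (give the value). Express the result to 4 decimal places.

0.4667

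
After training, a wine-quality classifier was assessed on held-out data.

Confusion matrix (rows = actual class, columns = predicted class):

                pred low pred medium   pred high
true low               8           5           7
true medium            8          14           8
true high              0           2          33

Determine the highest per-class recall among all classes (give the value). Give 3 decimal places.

0.943

Per-class recall (TP/(TP+FN)):
  low: TP=8, FN=5+7=12 → 8/20 = 0.4000
  medium: TP=14, FN=8+8=16 → 14/30 = 0.4667
  high: TP=33, FN=0+2=2 → 33/35 = 0.9429
Highest is class 'high' with recall = 0.943.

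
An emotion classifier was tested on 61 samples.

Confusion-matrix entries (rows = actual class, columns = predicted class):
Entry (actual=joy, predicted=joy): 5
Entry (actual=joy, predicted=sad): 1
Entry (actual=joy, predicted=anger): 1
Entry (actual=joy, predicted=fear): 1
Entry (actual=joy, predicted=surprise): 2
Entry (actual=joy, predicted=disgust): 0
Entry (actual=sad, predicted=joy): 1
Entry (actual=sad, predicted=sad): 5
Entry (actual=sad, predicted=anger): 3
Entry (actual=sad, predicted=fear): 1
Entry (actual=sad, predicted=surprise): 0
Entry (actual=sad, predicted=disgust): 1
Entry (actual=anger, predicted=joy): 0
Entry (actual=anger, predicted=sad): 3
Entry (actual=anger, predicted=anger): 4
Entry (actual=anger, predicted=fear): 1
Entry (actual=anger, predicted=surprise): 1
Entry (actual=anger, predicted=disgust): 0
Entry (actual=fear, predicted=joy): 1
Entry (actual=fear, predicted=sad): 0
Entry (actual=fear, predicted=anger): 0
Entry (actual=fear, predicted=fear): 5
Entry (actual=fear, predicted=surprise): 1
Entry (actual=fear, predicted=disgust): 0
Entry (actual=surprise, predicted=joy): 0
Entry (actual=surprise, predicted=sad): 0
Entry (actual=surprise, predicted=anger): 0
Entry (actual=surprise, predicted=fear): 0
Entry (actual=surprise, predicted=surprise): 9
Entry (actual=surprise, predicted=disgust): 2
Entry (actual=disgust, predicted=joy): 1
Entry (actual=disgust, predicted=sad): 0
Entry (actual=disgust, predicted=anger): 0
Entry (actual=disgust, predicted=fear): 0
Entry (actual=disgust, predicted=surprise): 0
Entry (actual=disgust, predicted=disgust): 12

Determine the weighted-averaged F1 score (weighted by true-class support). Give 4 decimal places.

Per-class F1 score (2·TP/(2·TP+FP+FN)):
  joy: TP=5, FP=1+0+1+0+1=3, FN=1+1+1+2+0=5 → 10/18 = 0.55556
  sad: TP=5, FP=1+3+0+0+0=4, FN=1+3+1+0+1=6 → 10/20 = 0.50000
  anger: TP=4, FP=1+3+0+0+0=4, FN=0+3+1+1+0=5 → 8/17 = 0.47059
  fear: TP=5, FP=1+1+1+0+0=3, FN=1+0+0+1+0=2 → 10/15 = 0.66667
  surprise: TP=9, FP=2+0+1+1+0=4, FN=0+0+0+0+2=2 → 18/24 = 0.75000
  disgust: TP=12, FP=0+1+0+0+2=3, FN=1+0+0+0+0=1 → 24/28 = 0.85714
Weighted-F1 score = Σ (supportᵢ/N)·F1 scoreᵢ with N=61: (10/61)·0.55556 + (11/61)·0.50000 + (9/61)·0.47059 + (7/61)·0.66667 + (11/61)·0.75000 + (13/61)·0.85714 = 0.6451

0.6451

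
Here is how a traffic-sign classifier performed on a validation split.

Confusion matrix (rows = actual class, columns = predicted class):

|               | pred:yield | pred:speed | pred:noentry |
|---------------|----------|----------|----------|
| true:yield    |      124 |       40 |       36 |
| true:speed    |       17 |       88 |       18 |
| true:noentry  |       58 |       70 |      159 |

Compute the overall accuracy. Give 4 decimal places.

0.6082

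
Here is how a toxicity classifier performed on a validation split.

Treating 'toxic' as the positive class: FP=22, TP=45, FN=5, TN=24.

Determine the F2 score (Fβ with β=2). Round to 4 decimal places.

0.8427

Fβ = (1+β²)·TP / ((1+β²)·TP + β²·FN + FP), with β²=4
= 5·45 / (5·45 + 4·5 + 22) = 0.8427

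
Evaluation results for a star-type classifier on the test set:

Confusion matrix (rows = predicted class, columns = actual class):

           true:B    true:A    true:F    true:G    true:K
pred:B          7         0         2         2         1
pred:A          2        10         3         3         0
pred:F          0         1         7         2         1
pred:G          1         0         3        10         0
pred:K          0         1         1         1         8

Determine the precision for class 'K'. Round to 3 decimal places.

0.727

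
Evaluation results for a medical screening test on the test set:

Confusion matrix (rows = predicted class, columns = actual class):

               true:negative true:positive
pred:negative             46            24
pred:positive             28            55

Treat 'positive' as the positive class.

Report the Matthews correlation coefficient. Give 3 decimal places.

MCC = (TP·TN − FP·FN) / √((TP+FP)(TP+FN)(TN+FP)(TN+FN))
Numerator = 55·46 − 28·24 = 1858
Denominator = √(83·79·74·70) = √33965260 = 5827.9722
MCC = 1858 / 5827.9722 = 0.319

0.319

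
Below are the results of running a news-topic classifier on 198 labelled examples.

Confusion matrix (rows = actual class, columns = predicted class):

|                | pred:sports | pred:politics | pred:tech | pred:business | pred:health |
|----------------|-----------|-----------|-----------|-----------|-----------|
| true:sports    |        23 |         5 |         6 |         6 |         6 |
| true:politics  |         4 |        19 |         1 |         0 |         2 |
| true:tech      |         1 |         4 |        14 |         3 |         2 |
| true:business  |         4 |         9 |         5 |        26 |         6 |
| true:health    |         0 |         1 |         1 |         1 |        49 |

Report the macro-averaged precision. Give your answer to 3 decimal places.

Per-class precision (TP/(TP+FP)):
  sports: TP=23, FP=4+1+4+0=9 → 23/32 = 0.7188
  politics: TP=19, FP=5+4+9+1=19 → 19/38 = 0.5000
  tech: TP=14, FP=6+1+5+1=13 → 14/27 = 0.5185
  business: TP=26, FP=6+0+3+1=10 → 26/36 = 0.7222
  health: TP=49, FP=6+2+2+6=16 → 49/65 = 0.7538
Macro-precision = mean = (0.7188 + 0.5000 + 0.5185 + 0.7222 + 0.7538) / 5 = 0.643

0.643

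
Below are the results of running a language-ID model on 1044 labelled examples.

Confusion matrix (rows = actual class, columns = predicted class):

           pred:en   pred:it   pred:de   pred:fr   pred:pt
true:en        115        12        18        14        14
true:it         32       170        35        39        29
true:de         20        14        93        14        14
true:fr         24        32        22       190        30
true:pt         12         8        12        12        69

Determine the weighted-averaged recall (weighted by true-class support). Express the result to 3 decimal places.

0.610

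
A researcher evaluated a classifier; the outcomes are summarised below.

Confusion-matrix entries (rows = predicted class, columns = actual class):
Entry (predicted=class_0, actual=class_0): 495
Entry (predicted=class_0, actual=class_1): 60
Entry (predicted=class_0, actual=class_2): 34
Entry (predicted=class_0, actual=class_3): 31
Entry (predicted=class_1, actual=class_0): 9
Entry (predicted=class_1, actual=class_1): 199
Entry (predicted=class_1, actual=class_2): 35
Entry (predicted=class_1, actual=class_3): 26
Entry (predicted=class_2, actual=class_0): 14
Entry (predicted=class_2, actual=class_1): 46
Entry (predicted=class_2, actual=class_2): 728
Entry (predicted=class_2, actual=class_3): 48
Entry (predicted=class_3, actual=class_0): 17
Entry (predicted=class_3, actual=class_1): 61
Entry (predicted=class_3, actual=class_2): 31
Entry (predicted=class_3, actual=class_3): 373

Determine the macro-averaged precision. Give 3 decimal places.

0.796

Per-class precision (TP/(TP+FP)):
  class_0: TP=495, FP=60+34+31=125 → 495/620 = 0.7984
  class_1: TP=199, FP=9+35+26=70 → 199/269 = 0.7398
  class_2: TP=728, FP=14+46+48=108 → 728/836 = 0.8708
  class_3: TP=373, FP=17+61+31=109 → 373/482 = 0.7739
Macro-precision = mean = (0.7984 + 0.7398 + 0.8708 + 0.7739) / 4 = 0.796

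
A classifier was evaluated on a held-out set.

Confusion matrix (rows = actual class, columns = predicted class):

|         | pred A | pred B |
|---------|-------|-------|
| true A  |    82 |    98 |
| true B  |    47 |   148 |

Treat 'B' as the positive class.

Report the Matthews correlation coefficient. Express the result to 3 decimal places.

MCC = (TP·TN − FP·FN) / √((TP+FP)(TP+FN)(TN+FP)(TN+FN))
Numerator = 148·82 − 98·47 = 7530
Denominator = √(246·195·180·129) = √1113863400 = 33374.5921
MCC = 7530 / 33374.5921 = 0.226

0.226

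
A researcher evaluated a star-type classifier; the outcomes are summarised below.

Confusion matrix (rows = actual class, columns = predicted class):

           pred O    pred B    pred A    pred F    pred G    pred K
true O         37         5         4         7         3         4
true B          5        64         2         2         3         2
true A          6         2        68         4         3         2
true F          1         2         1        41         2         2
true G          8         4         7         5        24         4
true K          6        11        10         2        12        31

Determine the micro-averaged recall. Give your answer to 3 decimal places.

0.669

Micro-averaging pools counts across classes: ΣTP=265, ΣFP=131, ΣFN=131.
Micro-recall = TP/(TP+FN) on pooled counts = 0.669 (equals overall accuracy in single-label multiclass).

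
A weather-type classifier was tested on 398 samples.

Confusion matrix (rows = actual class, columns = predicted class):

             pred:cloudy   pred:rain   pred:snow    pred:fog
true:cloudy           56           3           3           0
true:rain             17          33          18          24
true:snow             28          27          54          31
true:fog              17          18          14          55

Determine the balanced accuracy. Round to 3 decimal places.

0.544

Balanced accuracy = mean of per-class recall.
  cloudy: recall = 56/62 = 0.9032
  rain: recall = 33/92 = 0.3587
  snow: recall = 54/140 = 0.3857
  fog: recall = 55/104 = 0.5288
Mean = (0.9032 + 0.3587 + 0.3857 + 0.5288) / 4 = 0.544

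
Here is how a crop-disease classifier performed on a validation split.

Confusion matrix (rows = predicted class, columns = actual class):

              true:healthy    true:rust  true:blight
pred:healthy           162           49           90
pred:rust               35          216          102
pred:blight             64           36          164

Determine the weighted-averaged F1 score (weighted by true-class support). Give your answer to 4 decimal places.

Per-class F1 score (2·TP/(2·TP+FP+FN)):
  healthy: TP=162, FP=49+90=139, FN=35+64=99 → 324/562 = 0.57651
  rust: TP=216, FP=35+102=137, FN=49+36=85 → 432/654 = 0.66055
  blight: TP=164, FP=64+36=100, FN=90+102=192 → 328/620 = 0.52903
Weighted-F1 score = Σ (supportᵢ/N)·F1 scoreᵢ with N=918: (261/918)·0.57651 + (301/918)·0.66055 + (356/918)·0.52903 = 0.5857

0.5857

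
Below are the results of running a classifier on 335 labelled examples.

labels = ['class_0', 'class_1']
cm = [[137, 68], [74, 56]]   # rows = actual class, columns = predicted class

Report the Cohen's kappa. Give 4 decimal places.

Observed agreement pₒ = trace/N = 193/335 = 0.57612
Expected agreement pₑ = Σ (rowᵢ·colᵢ)/N² = (205·211 + 130·124)/335² = 0.52907
κ = (pₒ − pₑ)/(1 − pₑ) = (0.57612 − 0.52907)/(1 − 0.52907) = 0.0999

0.0999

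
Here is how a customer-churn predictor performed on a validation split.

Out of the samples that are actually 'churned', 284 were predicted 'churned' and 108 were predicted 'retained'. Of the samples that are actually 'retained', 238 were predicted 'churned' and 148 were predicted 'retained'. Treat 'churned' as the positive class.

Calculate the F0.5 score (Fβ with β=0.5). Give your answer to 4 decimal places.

0.5726

Fβ = (1+β²)·TP / ((1+β²)·TP + β²·FN + FP), with β²=1/4
= 1.25·284 / (1.25·284 + 0.25·108 + 238) = 0.5726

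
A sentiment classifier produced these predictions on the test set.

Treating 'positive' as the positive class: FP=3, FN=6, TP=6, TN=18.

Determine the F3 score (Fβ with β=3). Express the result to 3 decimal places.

Fβ = (1+β²)·TP / ((1+β²)·TP + β²·FN + FP), with β²=9
= 10·6 / (10·6 + 9·6 + 3) = 0.513

0.513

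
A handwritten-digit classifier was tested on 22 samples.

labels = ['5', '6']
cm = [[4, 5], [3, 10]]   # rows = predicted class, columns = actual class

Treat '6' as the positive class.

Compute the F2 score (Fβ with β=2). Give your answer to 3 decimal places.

0.685

Fβ = (1+β²)·TP / ((1+β²)·TP + β²·FN + FP), with β²=4
= 5·10 / (5·10 + 4·5 + 3) = 0.685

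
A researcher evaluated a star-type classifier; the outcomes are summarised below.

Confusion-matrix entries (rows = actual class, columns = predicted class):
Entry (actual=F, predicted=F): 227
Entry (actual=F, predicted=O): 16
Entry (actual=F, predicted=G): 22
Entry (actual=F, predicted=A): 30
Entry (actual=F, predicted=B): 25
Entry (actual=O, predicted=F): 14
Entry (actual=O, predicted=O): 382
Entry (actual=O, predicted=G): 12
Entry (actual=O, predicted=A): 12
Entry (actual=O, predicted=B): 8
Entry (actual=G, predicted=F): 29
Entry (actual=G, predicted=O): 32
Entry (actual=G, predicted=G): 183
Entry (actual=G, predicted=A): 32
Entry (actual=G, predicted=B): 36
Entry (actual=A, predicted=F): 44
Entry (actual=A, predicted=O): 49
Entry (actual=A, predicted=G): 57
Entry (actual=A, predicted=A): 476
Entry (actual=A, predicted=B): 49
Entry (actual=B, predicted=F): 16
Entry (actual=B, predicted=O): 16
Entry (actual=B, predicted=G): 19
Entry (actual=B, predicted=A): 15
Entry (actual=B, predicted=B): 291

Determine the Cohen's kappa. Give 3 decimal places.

Observed agreement pₒ = trace/N = 1559/2092 = 0.7452
Expected agreement pₑ = Σ (rowᵢ·colᵢ)/N² = (320·330 + 428·495 + 312·293 + 675·565 + 357·409)/2092² = 0.2139
κ = (pₒ − pₑ)/(1 − pₑ) = (0.7452 − 0.2139)/(1 − 0.2139) = 0.676

0.676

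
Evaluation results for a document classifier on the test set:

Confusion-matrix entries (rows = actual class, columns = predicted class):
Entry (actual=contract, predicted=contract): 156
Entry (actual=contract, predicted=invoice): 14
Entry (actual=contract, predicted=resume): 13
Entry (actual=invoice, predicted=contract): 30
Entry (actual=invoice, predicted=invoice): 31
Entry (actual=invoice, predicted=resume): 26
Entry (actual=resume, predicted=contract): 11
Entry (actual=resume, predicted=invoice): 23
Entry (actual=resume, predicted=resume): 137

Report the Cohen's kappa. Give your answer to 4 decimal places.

Observed agreement pₒ = trace/N = 324/441 = 0.73469
Expected agreement pₑ = Σ (rowᵢ·colᵢ)/N² = (183·197 + 87·68 + 171·176)/441² = 0.37054
κ = (pₒ − pₑ)/(1 − pₑ) = (0.73469 − 0.37054)/(1 − 0.37054) = 0.5785

0.5785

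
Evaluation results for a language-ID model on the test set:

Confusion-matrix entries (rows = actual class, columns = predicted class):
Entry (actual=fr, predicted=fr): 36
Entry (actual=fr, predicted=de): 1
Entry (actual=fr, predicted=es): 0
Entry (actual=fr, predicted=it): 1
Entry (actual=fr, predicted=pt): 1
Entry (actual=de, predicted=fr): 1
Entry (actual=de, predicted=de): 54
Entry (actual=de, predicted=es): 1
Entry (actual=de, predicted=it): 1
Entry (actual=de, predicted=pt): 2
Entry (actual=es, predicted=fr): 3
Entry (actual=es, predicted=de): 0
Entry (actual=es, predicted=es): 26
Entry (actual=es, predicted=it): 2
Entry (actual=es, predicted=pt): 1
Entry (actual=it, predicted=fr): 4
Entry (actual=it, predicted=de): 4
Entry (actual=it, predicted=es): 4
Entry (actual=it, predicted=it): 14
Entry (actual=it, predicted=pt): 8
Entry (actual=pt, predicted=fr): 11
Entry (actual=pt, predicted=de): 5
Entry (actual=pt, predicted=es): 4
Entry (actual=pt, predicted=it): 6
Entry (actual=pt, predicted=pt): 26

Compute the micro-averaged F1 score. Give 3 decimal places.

0.722

Micro-averaging pools counts across classes: ΣTP=156, ΣFP=60, ΣFN=60.
Micro-F1 score = 2·TP/(2·TP+FP+FN) on pooled counts = 0.722 (equals overall accuracy in single-label multiclass).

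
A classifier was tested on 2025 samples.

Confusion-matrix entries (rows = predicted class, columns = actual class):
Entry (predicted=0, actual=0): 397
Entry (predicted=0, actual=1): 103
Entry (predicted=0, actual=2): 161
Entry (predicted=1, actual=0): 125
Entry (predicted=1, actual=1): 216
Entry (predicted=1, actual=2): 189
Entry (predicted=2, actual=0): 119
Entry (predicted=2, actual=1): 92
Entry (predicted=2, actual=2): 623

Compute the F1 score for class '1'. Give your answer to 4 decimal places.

0.4591

Treat '1' as positive and all other classes as negative.
F1 score = 2·TP/(2·TP+FP+FN).
1: TP=216, FP=125+189=314, FN=103+92=195 → 432/941 = 0.45909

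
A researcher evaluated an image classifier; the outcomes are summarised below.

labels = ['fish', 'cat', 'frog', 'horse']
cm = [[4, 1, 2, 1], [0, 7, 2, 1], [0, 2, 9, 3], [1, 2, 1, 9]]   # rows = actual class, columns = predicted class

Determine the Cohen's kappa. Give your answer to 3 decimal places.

0.516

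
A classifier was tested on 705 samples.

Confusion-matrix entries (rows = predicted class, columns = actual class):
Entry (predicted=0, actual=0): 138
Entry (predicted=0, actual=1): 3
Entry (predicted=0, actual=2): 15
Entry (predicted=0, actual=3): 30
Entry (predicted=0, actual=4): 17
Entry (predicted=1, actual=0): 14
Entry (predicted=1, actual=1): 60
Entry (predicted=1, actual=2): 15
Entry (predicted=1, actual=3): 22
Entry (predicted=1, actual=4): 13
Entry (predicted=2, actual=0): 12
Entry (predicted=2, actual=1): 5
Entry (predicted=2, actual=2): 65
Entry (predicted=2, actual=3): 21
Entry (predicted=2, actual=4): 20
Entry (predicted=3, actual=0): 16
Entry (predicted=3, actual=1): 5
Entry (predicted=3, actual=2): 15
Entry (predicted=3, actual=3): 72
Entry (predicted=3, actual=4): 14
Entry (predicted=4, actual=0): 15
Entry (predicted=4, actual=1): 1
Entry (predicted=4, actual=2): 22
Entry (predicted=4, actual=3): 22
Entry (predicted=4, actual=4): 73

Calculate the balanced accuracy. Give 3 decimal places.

0.595

Balanced accuracy = mean of per-class recall.
  0: recall = 138/195 = 0.7077
  1: recall = 60/74 = 0.8108
  2: recall = 65/132 = 0.4924
  3: recall = 72/167 = 0.4311
  4: recall = 73/137 = 0.5328
Mean = (0.7077 + 0.8108 + 0.4924 + 0.4311 + 0.5328) / 5 = 0.595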